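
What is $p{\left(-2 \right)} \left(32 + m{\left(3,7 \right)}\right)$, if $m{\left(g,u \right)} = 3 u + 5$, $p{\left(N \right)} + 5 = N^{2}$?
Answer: $-58$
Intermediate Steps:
$p{\left(N \right)} = -5 + N^{2}$
$m{\left(g,u \right)} = 5 + 3 u$
$p{\left(-2 \right)} \left(32 + m{\left(3,7 \right)}\right) = \left(-5 + \left(-2\right)^{2}\right) \left(32 + \left(5 + 3 \cdot 7\right)\right) = \left(-5 + 4\right) \left(32 + \left(5 + 21\right)\right) = - (32 + 26) = \left(-1\right) 58 = -58$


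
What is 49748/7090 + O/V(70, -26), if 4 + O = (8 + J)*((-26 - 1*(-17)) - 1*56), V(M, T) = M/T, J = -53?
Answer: -26748739/24815 ≈ -1077.9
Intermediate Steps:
O = 2921 (O = -4 + (8 - 53)*((-26 - 1*(-17)) - 1*56) = -4 - 45*((-26 + 17) - 56) = -4 - 45*(-9 - 56) = -4 - 45*(-65) = -4 + 2925 = 2921)
49748/7090 + O/V(70, -26) = 49748/7090 + 2921/((70/(-26))) = 49748*(1/7090) + 2921/((70*(-1/26))) = 24874/3545 + 2921/(-35/13) = 24874/3545 + 2921*(-13/35) = 24874/3545 - 37973/35 = -26748739/24815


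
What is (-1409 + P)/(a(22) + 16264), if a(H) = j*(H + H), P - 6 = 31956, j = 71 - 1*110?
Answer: 30553/14548 ≈ 2.1002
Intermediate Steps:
j = -39 (j = 71 - 110 = -39)
P = 31962 (P = 6 + 31956 = 31962)
a(H) = -78*H (a(H) = -39*(H + H) = -78*H)
(-1409 + P)/(a(22) + 16264) = (-1409 + 31962)/(-78*22 + 16264) = 30553/(-1716 + 16264) = 30553/14548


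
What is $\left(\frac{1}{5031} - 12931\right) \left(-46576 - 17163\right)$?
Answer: $\frac{318968881580}{387} \approx 8.2421 \cdot 10^{8}$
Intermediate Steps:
$\left(\frac{1}{5031} - 12931\right) \left(-46576 - 17163\right) = \left(\frac{1}{5031} - 12931\right) \left(-63739\right) = \left(- \frac{65055860}{5031}\right) \left(-63739\right) = \frac{318968881580}{387}$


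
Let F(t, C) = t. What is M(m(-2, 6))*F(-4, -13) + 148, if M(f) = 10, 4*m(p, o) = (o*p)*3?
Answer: 108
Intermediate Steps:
m(p, o) = 3*o*p/4 (m(p, o) = ((o*p)*3)/4 = (3*o*p)/4 = 3*o*p/4)
M(m(-2, 6))*F(-4, -13) + 148 = 10*(-4) + 148 = -40 + 148 = 108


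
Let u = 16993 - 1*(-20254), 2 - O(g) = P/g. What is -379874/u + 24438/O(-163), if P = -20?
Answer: 1453463087/111741 ≈ 13007.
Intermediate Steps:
O(g) = 2 + 20/g (O(g) = 2 - (-20)/g = 2 + 20/g)
u = 37247 (u = 16993 + 20254 = 37247)
-379874/u + 24438/O(-163) = -379874/37247 + 24438/(2 + 20/(-163)) = -379874*1/37247 + 24438/(2 + 20*(-1/163)) = -379874/37247 + 24438/(2 - 20/163) = -379874/37247 + 24438/(306/163) = -379874/37247 + 24438*(163/306) = -379874/37247 + 663899/51 = 1453463087/111741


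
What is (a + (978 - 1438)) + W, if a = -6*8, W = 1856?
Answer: 1348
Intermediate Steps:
a = -48
(a + (978 - 1438)) + W = (-48 + (978 - 1438)) + 1856 = (-48 - 460) + 1856 = -508 + 1856 = 1348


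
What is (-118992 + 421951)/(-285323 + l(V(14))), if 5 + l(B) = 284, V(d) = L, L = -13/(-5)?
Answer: -302959/285044 ≈ -1.0628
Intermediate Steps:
L = 13/5 (L = -13*(-1/5) = 13/5 ≈ 2.6000)
V(d) = 13/5
l(B) = 279 (l(B) = -5 + 284 = 279)
(-118992 + 421951)/(-285323 + l(V(14))) = (-118992 + 421951)/(-285323 + 279) = 302959/(-285044) = 302959*(-1/285044) = -302959/285044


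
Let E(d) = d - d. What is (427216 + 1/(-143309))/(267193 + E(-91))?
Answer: 61223897743/38291161637 ≈ 1.5989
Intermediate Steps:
E(d) = 0
(427216 + 1/(-143309))/(267193 + E(-91)) = (427216 + 1/(-143309))/(267193 + 0) = (427216 - 1/143309)/267193 = (61223897743/143309)*(1/267193) = 61223897743/38291161637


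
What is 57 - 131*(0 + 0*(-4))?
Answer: 57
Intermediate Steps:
57 - 131*(0 + 0*(-4)) = 57 - 131*(0 + 0) = 57 - 131*0 = 57 + 0 = 57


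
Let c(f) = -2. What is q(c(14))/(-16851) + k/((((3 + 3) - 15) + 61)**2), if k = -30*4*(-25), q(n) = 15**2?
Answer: 2081025/1898546 ≈ 1.0961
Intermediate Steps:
q(n) = 225
k = 3000 (k = -120*(-25) = 3000)
q(c(14))/(-16851) + k/((((3 + 3) - 15) + 61)**2) = 225/(-16851) + 3000/((((3 + 3) - 15) + 61)**2) = 225*(-1/16851) + 3000/(((6 - 15) + 61)**2) = -75/5617 + 3000/((-9 + 61)**2) = -75/5617 + 3000/(52**2) = -75/5617 + 3000/2704 = -75/5617 + 3000*(1/2704) = -75/5617 + 375/338 = 2081025/1898546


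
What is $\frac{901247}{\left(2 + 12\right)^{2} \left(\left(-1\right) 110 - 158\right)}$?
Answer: $- \frac{901247}{52528} \approx -17.157$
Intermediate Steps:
$\frac{901247}{\left(2 + 12\right)^{2} \left(\left(-1\right) 110 - 158\right)} = \frac{901247}{14^{2} \left(-110 - 158\right)} = \frac{901247}{196 \left(-268\right)} = \frac{901247}{-52528} = 901247 \left(- \frac{1}{52528}\right) = - \frac{901247}{52528}$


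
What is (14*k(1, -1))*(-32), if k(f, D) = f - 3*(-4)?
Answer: -5824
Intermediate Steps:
k(f, D) = 12 + f (k(f, D) = f + 12 = 12 + f)
(14*k(1, -1))*(-32) = (14*(12 + 1))*(-32) = (14*13)*(-32) = 182*(-32) = -5824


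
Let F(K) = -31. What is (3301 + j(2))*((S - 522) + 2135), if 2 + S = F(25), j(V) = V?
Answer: 5218740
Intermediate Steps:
S = -33 (S = -2 - 31 = -33)
(3301 + j(2))*((S - 522) + 2135) = (3301 + 2)*((-33 - 522) + 2135) = 3303*(-555 + 2135) = 3303*1580 = 5218740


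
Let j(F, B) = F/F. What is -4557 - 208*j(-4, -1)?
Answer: -4765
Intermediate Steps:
j(F, B) = 1
-4557 - 208*j(-4, -1) = -4557 - 208 = -4765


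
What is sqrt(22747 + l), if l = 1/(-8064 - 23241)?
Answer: sqrt(22292128778370)/31305 ≈ 150.82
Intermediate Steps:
l = -1/31305 (l = 1/(-31305) = -1/31305 ≈ -3.1944e-5)
sqrt(22747 + l) = sqrt(22747 - 1/31305) = sqrt(712094834/31305) = sqrt(22292128778370)/31305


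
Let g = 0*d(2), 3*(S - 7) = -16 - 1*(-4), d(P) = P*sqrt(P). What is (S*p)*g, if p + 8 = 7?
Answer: 0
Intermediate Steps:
p = -1 (p = -8 + 7 = -1)
d(P) = P**(3/2)
S = 3 (S = 7 + (-16 - 1*(-4))/3 = 7 + (-16 + 4)/3 = 7 + (1/3)*(-12) = 7 - 4 = 3)
g = 0 (g = 0*2**(3/2) = 0*(2*sqrt(2)) = 0)
(S*p)*g = (3*(-1))*0 = -3*0 = 0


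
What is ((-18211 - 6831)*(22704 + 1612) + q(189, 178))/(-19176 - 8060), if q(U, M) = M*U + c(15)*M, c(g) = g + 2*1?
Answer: 152221151/6809 ≈ 22356.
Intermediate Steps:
c(g) = 2 + g (c(g) = g + 2 = 2 + g)
q(U, M) = 17*M + M*U (q(U, M) = M*U + (2 + 15)*M = M*U + 17*M = 17*M + M*U)
((-18211 - 6831)*(22704 + 1612) + q(189, 178))/(-19176 - 8060) = ((-18211 - 6831)*(22704 + 1612) + 178*(17 + 189))/(-19176 - 8060) = (-25042*24316 + 178*206)/(-27236) = (-608921272 + 36668)*(-1/27236) = -608884604*(-1/27236) = 152221151/6809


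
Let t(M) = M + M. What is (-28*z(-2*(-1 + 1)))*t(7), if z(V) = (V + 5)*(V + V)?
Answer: 0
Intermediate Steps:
t(M) = 2*M
z(V) = 2*V*(5 + V) (z(V) = (5 + V)*(2*V) = 2*V*(5 + V))
(-28*z(-2*(-1 + 1)))*t(7) = (-56*(-2*(-1 + 1))*(5 - 2*(-1 + 1)))*(2*7) = -56*(-2*0)*(5 - 2*0)*14 = -56*0*(5 + 0)*14 = -56*0*5*14 = -28*0*14 = 0*14 = 0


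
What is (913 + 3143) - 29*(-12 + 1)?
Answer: 4375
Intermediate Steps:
(913 + 3143) - 29*(-12 + 1) = 4056 - 29*(-11) = 4056 + 319 = 4375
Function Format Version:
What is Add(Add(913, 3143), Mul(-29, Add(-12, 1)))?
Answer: 4375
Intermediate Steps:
Add(Add(913, 3143), Mul(-29, Add(-12, 1))) = Add(4056, Mul(-29, -11)) = Add(4056, 319) = 4375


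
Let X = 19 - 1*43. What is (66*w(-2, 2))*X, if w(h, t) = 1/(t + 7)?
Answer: -176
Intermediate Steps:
w(h, t) = 1/(7 + t)
X = -24 (X = 19 - 43 = -24)
(66*w(-2, 2))*X = (66/(7 + 2))*(-24) = (66/9)*(-24) = (66*(1/9))*(-24) = (22/3)*(-24) = -176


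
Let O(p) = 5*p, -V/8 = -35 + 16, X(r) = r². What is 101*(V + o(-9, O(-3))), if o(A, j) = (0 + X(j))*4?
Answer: 106252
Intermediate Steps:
V = 152 (V = -8*(-35 + 16) = -8*(-19) = 152)
o(A, j) = 4*j² (o(A, j) = (0 + j²)*4 = j²*4 = 4*j²)
101*(V + o(-9, O(-3))) = 101*(152 + 4*(5*(-3))²) = 101*(152 + 4*(-15)²) = 101*(152 + 4*225) = 101*(152 + 900) = 101*1052 = 106252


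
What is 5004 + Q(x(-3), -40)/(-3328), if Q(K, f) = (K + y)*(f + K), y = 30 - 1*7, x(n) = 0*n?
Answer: 2081779/416 ≈ 5004.3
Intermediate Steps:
x(n) = 0
y = 23 (y = 30 - 7 = 23)
Q(K, f) = (23 + K)*(K + f) (Q(K, f) = (K + 23)*(f + K) = (23 + K)*(K + f))
5004 + Q(x(-3), -40)/(-3328) = 5004 + (0**2 + 23*0 + 23*(-40) + 0*(-40))/(-3328) = 5004 + (0 + 0 - 920 + 0)*(-1/3328) = 5004 - 920*(-1/3328) = 5004 + 115/416 = 2081779/416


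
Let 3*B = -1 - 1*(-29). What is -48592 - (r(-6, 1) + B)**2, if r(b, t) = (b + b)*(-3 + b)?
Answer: -561232/9 ≈ -62359.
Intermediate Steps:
r(b, t) = 2*b*(-3 + b) (r(b, t) = (2*b)*(-3 + b) = 2*b*(-3 + b))
B = 28/3 (B = (-1 - 1*(-29))/3 = (-1 + 29)/3 = (1/3)*28 = 28/3 ≈ 9.3333)
-48592 - (r(-6, 1) + B)**2 = -48592 - (2*(-6)*(-3 - 6) + 28/3)**2 = -48592 - (2*(-6)*(-9) + 28/3)**2 = -48592 - (108 + 28/3)**2 = -48592 - (352/3)**2 = -48592 - 1*123904/9 = -48592 - 123904/9 = -561232/9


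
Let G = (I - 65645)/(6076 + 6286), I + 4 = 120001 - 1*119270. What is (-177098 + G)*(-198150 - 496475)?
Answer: 108626965530875/883 ≈ 1.2302e+11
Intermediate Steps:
I = 727 (I = -4 + (120001 - 1*119270) = -4 + (120001 - 119270) = -4 + 731 = 727)
G = -4637/883 (G = (727 - 65645)/(6076 + 6286) = -64918/12362 = -64918*1/12362 = -4637/883 ≈ -5.2514)
(-177098 + G)*(-198150 - 496475) = (-177098 - 4637/883)*(-198150 - 496475) = -156382171/883*(-694625) = 108626965530875/883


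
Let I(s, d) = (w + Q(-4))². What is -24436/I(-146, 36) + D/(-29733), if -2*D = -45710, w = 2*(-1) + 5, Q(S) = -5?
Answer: -181661752/29733 ≈ -6109.8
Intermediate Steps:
w = 3 (w = -2 + 5 = 3)
I(s, d) = 4 (I(s, d) = (3 - 5)² = (-2)² = 4)
D = 22855 (D = -½*(-45710) = 22855)
-24436/I(-146, 36) + D/(-29733) = -24436/4 + 22855/(-29733) = -24436*¼ + 22855*(-1/29733) = -6109 - 22855/29733 = -181661752/29733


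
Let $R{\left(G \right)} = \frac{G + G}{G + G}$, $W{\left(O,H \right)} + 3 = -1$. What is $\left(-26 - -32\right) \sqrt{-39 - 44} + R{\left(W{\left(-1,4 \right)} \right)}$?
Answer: $1 + 6 i \sqrt{83} \approx 1.0 + 54.663 i$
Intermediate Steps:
$W{\left(O,H \right)} = -4$ ($W{\left(O,H \right)} = -3 - 1 = -4$)
$R{\left(G \right)} = 1$ ($R{\left(G \right)} = \frac{2 G}{2 G} = 2 G \frac{1}{2 G} = 1$)
$\left(-26 - -32\right) \sqrt{-39 - 44} + R{\left(W{\left(-1,4 \right)} \right)} = \left(-26 - -32\right) \sqrt{-39 - 44} + 1 = \left(-26 + 32\right) \sqrt{-83} + 1 = 6 i \sqrt{83} + 1 = 1 + 6 i \sqrt{83}$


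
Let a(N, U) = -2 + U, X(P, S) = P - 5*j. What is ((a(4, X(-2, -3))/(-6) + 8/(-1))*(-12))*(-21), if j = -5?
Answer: -2898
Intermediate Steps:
X(P, S) = 25 + P (X(P, S) = P - 5*(-5) = P + 25 = 25 + P)
((a(4, X(-2, -3))/(-6) + 8/(-1))*(-12))*(-21) = (((-2 + (25 - 2))/(-6) + 8/(-1))*(-12))*(-21) = (((-2 + 23)*(-1/6) + 8*(-1))*(-12))*(-21) = ((21*(-1/6) - 8)*(-12))*(-21) = ((-7/2 - 8)*(-12))*(-21) = -23/2*(-12)*(-21) = 138*(-21) = -2898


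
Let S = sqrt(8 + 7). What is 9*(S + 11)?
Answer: 99 + 9*sqrt(15) ≈ 133.86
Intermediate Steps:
S = sqrt(15) ≈ 3.8730
9*(S + 11) = 9*(sqrt(15) + 11) = 9*(11 + sqrt(15)) = 99 + 9*sqrt(15)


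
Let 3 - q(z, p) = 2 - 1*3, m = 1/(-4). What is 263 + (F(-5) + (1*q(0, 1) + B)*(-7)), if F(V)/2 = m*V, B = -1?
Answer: 489/2 ≈ 244.50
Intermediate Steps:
m = -¼ ≈ -0.25000
q(z, p) = 4 (q(z, p) = 3 - (2 - 1*3) = 3 - (2 - 3) = 3 - 1*(-1) = 3 + 1 = 4)
F(V) = -V/2 (F(V) = 2*(-V/4) = -V/2)
263 + (F(-5) + (1*q(0, 1) + B)*(-7)) = 263 + (-½*(-5) + (1*4 - 1)*(-7)) = 263 + (5/2 + (4 - 1)*(-7)) = 263 + (5/2 + 3*(-7)) = 263 + (5/2 - 21) = 263 - 37/2 = 489/2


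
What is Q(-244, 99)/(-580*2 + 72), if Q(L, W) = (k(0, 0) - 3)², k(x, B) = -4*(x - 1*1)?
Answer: -1/1088 ≈ -0.00091912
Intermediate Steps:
k(x, B) = 4 - 4*x (k(x, B) = -4*(x - 1) = -4*(-1 + x) = 4 - 4*x)
Q(L, W) = 1 (Q(L, W) = ((4 - 4*0) - 3)² = ((4 + 0) - 3)² = (4 - 3)² = 1² = 1)
Q(-244, 99)/(-580*2 + 72) = 1/(-580*2 + 72) = 1/(-58*20 + 72) = 1/(-1160 + 72) = 1/(-1088) = 1*(-1/1088) = -1/1088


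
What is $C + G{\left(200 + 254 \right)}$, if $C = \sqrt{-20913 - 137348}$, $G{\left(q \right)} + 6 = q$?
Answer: $448 + i \sqrt{158261} \approx 448.0 + 397.82 i$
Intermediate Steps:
$G{\left(q \right)} = -6 + q$
$C = i \sqrt{158261}$ ($C = \sqrt{-158261} = i \sqrt{158261} \approx 397.82 i$)
$C + G{\left(200 + 254 \right)} = i \sqrt{158261} + \left(-6 + \left(200 + 254\right)\right) = i \sqrt{158261} + \left(-6 + 454\right) = i \sqrt{158261} + 448 = 448 + i \sqrt{158261}$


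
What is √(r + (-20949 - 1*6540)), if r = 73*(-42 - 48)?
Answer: I*√34059 ≈ 184.55*I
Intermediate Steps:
r = -6570 (r = 73*(-90) = -6570)
√(r + (-20949 - 1*6540)) = √(-6570 + (-20949 - 1*6540)) = √(-6570 + (-20949 - 6540)) = √(-6570 - 27489) = √(-34059) = I*√34059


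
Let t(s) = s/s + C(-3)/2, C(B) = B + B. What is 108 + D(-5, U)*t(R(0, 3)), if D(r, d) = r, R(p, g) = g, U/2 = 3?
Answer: 118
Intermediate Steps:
U = 6 (U = 2*3 = 6)
C(B) = 2*B
t(s) = -2 (t(s) = s/s + (2*(-3))/2 = 1 - 6*½ = 1 - 3 = -2)
108 + D(-5, U)*t(R(0, 3)) = 108 - 5*(-2) = 108 + 10 = 118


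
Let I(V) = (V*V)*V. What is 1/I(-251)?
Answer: -1/15813251 ≈ -6.3238e-8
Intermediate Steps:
I(V) = V**3 (I(V) = V**2*V = V**3)
1/I(-251) = 1/((-251)**3) = 1/(-15813251) = -1/15813251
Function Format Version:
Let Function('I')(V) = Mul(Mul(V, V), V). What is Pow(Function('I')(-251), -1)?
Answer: Rational(-1, 15813251) ≈ -6.3238e-8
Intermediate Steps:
Function('I')(V) = Pow(V, 3) (Function('I')(V) = Mul(Pow(V, 2), V) = Pow(V, 3))
Pow(Function('I')(-251), -1) = Pow(Pow(-251, 3), -1) = Pow(-15813251, -1) = Rational(-1, 15813251)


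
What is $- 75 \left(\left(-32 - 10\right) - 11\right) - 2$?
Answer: $3973$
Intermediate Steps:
$- 75 \left(\left(-32 - 10\right) - 11\right) - 2 = - 75 \left(-42 - 11\right) - 2 = \left(-75\right) \left(-53\right) - 2 = 3975 - 2 = 3973$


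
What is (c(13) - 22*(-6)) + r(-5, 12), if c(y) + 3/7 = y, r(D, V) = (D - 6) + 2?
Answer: 949/7 ≈ 135.57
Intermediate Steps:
r(D, V) = -4 + D (r(D, V) = (-6 + D) + 2 = -4 + D)
c(y) = -3/7 + y
(c(13) - 22*(-6)) + r(-5, 12) = ((-3/7 + 13) - 22*(-6)) + (-4 - 5) = (88/7 + 132) - 9 = 1012/7 - 9 = 949/7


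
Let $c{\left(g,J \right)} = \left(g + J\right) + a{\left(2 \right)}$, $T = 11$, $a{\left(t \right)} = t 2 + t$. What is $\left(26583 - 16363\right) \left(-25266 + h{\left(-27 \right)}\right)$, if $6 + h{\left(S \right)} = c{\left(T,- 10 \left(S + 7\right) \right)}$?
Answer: $-256062100$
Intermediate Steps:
$a{\left(t \right)} = 3 t$ ($a{\left(t \right)} = 2 t + t = 3 t$)
$c{\left(g,J \right)} = 6 + J + g$ ($c{\left(g,J \right)} = \left(g + J\right) + 3 \cdot 2 = \left(J + g\right) + 6 = 6 + J + g$)
$h{\left(S \right)} = -59 - 10 S$ ($h{\left(S \right)} = -6 + \left(6 - 10 \left(S + 7\right) + 11\right) = -6 + \left(6 - 10 \left(7 + S\right) + 11\right) = -6 + \left(6 - \left(70 + 10 S\right) + 11\right) = -6 - \left(53 + 10 S\right) = -59 - 10 S$)
$\left(26583 - 16363\right) \left(-25266 + h{\left(-27 \right)}\right) = \left(26583 - 16363\right) \left(-25266 - -211\right) = 10220 \left(-25266 + \left(-59 + 270\right)\right) = 10220 \left(-25266 + 211\right) = 10220 \left(-25055\right) = -256062100$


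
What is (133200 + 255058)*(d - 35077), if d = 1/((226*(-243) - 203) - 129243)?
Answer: -1255419824373741/92182 ≈ -1.3619e+10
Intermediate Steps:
d = -1/184364 (d = 1/((-54918 - 203) - 129243) = 1/(-55121 - 129243) = 1/(-184364) = -1/184364 ≈ -5.4241e-6)
(133200 + 255058)*(d - 35077) = (133200 + 255058)*(-1/184364 - 35077) = 388258*(-6466936029/184364) = -1255419824373741/92182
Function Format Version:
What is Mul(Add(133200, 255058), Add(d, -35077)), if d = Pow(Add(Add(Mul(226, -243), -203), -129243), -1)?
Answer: Rational(-1255419824373741, 92182) ≈ -1.3619e+10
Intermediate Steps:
d = Rational(-1, 184364) (d = Pow(Add(Add(-54918, -203), -129243), -1) = Pow(Add(-55121, -129243), -1) = Pow(-184364, -1) = Rational(-1, 184364) ≈ -5.4241e-6)
Mul(Add(133200, 255058), Add(d, -35077)) = Mul(Add(133200, 255058), Add(Rational(-1, 184364), -35077)) = Mul(388258, Rational(-6466936029, 184364)) = Rational(-1255419824373741, 92182)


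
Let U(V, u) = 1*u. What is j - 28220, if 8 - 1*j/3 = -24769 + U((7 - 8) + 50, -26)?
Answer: 46189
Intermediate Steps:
U(V, u) = u
j = 74409 (j = 24 - 3*(-24769 - 26) = 24 - 3*(-24795) = 24 + 74385 = 74409)
j - 28220 = 74409 - 28220 = 46189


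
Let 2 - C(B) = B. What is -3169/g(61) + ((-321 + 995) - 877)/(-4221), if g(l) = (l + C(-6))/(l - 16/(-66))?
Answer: -47677494/16951 ≈ -2812.7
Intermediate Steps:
C(B) = 2 - B
g(l) = (8 + l)/(8/33 + l) (g(l) = (l + (2 - 1*(-6)))/(l - 16/(-66)) = (l + (2 + 6))/(l - 16*(-1/66)) = (l + 8)/(l + 8/33) = (8 + l)/(8/33 + l))
-3169/g(61) + ((-321 + 995) - 877)/(-4221) = -3169*(8 + 33*61)/(33*(8 + 61)) + ((-321 + 995) - 877)/(-4221) = -3169/(33*69/(8 + 2013)) + (674 - 877)*(-1/4221) = -3169/(33*69/2021) - 203*(-1/4221) = -3169/(33*(1/2021)*69) + 29/603 = -3169/2277/2021 + 29/603 = -3169*2021/2277 + 29/603 = -6404549/2277 + 29/603 = -47677494/16951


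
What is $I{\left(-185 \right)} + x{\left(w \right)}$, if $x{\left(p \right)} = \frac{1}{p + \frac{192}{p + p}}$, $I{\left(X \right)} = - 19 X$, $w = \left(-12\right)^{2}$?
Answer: $\frac{1525513}{434} \approx 3515.0$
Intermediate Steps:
$w = 144$
$x{\left(p \right)} = \frac{1}{p + \frac{96}{p}}$ ($x{\left(p \right)} = \frac{1}{p + \frac{192}{2 p}} = \frac{1}{p + 192 \frac{1}{2 p}} = \frac{1}{p + \frac{96}{p}}$)
$I{\left(-185 \right)} + x{\left(w \right)} = \left(-19\right) \left(-185\right) + \frac{144}{96 + 144^{2}} = 3515 + \frac{144}{96 + 20736} = 3515 + \frac{144}{20832} = 3515 + 144 \cdot \frac{1}{20832} = 3515 + \frac{3}{434} = \frac{1525513}{434}$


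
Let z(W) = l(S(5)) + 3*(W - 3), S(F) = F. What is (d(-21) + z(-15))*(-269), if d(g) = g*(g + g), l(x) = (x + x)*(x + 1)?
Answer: -238872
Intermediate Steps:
l(x) = 2*x*(1 + x) (l(x) = (2*x)*(1 + x) = 2*x*(1 + x))
z(W) = 51 + 3*W (z(W) = 2*5*(1 + 5) + 3*(W - 3) = 2*5*6 + 3*(-3 + W) = 60 + (-9 + 3*W) = 51 + 3*W)
d(g) = 2*g**2 (d(g) = g*(2*g) = 2*g**2)
(d(-21) + z(-15))*(-269) = (2*(-21)**2 + (51 + 3*(-15)))*(-269) = (2*441 + (51 - 45))*(-269) = (882 + 6)*(-269) = 888*(-269) = -238872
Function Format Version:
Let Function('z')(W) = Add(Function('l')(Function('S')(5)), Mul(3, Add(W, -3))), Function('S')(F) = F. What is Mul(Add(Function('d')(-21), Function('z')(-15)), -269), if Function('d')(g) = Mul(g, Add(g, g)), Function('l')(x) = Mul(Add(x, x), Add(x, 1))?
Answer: -238872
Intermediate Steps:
Function('l')(x) = Mul(2, x, Add(1, x)) (Function('l')(x) = Mul(Mul(2, x), Add(1, x)) = Mul(2, x, Add(1, x)))
Function('z')(W) = Add(51, Mul(3, W)) (Function('z')(W) = Add(Mul(2, 5, Add(1, 5)), Mul(3, Add(W, -3))) = Add(Mul(2, 5, 6), Mul(3, Add(-3, W))) = Add(60, Add(-9, Mul(3, W))) = Add(51, Mul(3, W)))
Function('d')(g) = Mul(2, Pow(g, 2)) (Function('d')(g) = Mul(g, Mul(2, g)) = Mul(2, Pow(g, 2)))
Mul(Add(Function('d')(-21), Function('z')(-15)), -269) = Mul(Add(Mul(2, Pow(-21, 2)), Add(51, Mul(3, -15))), -269) = Mul(Add(Mul(2, 441), Add(51, -45)), -269) = Mul(Add(882, 6), -269) = Mul(888, -269) = -238872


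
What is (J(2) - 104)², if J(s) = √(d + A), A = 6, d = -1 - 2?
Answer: (104 - √3)² ≈ 10459.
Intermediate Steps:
d = -3
J(s) = √3 (J(s) = √(-3 + 6) = √3)
(J(2) - 104)² = (√3 - 104)² = (-104 + √3)²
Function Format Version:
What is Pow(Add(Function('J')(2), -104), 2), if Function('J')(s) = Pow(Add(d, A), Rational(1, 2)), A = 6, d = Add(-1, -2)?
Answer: Pow(Add(104, Mul(-1, Pow(3, Rational(1, 2)))), 2) ≈ 10459.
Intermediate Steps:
d = -3
Function('J')(s) = Pow(3, Rational(1, 2)) (Function('J')(s) = Pow(Add(-3, 6), Rational(1, 2)) = Pow(3, Rational(1, 2)))
Pow(Add(Function('J')(2), -104), 2) = Pow(Add(Pow(3, Rational(1, 2)), -104), 2) = Pow(Add(-104, Pow(3, Rational(1, 2))), 2)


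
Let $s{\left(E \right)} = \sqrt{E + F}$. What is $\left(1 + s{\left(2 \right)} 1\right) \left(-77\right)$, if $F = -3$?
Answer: $-77 - 77 i \approx -77.0 - 77.0 i$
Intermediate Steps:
$s{\left(E \right)} = \sqrt{-3 + E}$ ($s{\left(E \right)} = \sqrt{E - 3} = \sqrt{-3 + E}$)
$\left(1 + s{\left(2 \right)} 1\right) \left(-77\right) = \left(1 + \sqrt{-3 + 2} \cdot 1\right) \left(-77\right) = \left(1 + \sqrt{-1} \cdot 1\right) \left(-77\right) = \left(1 + i 1\right) \left(-77\right) = \left(1 + i\right) \left(-77\right) = -77 - 77 i$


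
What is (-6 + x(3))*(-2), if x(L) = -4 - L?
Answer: 26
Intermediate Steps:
(-6 + x(3))*(-2) = (-6 + (-4 - 1*3))*(-2) = (-6 + (-4 - 3))*(-2) = (-6 - 7)*(-2) = -13*(-2) = 26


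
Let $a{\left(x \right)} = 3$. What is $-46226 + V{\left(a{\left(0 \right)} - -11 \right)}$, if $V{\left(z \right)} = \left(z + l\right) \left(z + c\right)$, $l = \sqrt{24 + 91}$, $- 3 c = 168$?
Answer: $-46814 - 42 \sqrt{115} \approx -47264.0$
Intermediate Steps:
$c = -56$ ($c = \left(- \frac{1}{3}\right) 168 = -56$)
$l = \sqrt{115} \approx 10.724$
$V{\left(z \right)} = \left(-56 + z\right) \left(z + \sqrt{115}\right)$ ($V{\left(z \right)} = \left(z + \sqrt{115}\right) \left(z - 56\right) = \left(z + \sqrt{115}\right) \left(-56 + z\right) = \left(-56 + z\right) \left(z + \sqrt{115}\right)$)
$-46226 + V{\left(a{\left(0 \right)} - -11 \right)} = -46226 - \left(- \left(3 - -11\right)^{2} + 56 \sqrt{115} + 56 \left(3 - -11\right) - \left(3 - -11\right) \sqrt{115}\right) = -46226 - \left(- \left(3 + 11\right)^{2} + 56 \sqrt{115} + 56 \left(3 + 11\right) - \left(3 + 11\right) \sqrt{115}\right) = -46226 + \left(14^{2} - 784 - 56 \sqrt{115} + 14 \sqrt{115}\right) = -46226 + \left(196 - 784 - 56 \sqrt{115} + 14 \sqrt{115}\right) = -46226 - \left(588 + 42 \sqrt{115}\right) = -46814 - 42 \sqrt{115}$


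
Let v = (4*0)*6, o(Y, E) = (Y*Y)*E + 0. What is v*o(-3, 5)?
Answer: 0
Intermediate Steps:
o(Y, E) = E*Y**2 (o(Y, E) = Y**2*E + 0 = E*Y**2 + 0 = E*Y**2)
v = 0 (v = 0*6 = 0)
v*o(-3, 5) = 0*(5*(-3)**2) = 0*(5*9) = 0*45 = 0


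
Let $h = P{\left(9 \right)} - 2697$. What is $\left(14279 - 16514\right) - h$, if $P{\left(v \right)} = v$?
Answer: $453$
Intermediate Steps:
$h = -2688$ ($h = 9 - 2697 = -2688$)
$\left(14279 - 16514\right) - h = \left(14279 - 16514\right) - -2688 = \left(14279 - 16514\right) + 2688 = -2235 + 2688 = 453$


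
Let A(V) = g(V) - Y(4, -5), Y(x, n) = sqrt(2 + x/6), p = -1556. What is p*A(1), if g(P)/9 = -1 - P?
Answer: 28008 + 3112*sqrt(6)/3 ≈ 30549.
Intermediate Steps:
Y(x, n) = sqrt(2 + x/6) (Y(x, n) = sqrt(2 + x*(1/6)) = sqrt(2 + x/6))
g(P) = -9 - 9*P (g(P) = 9*(-1 - P) = -9 - 9*P)
A(V) = -9 - 9*V - 2*sqrt(6)/3 (A(V) = (-9 - 9*V) - sqrt(72 + 6*4)/6 = (-9 - 9*V) - sqrt(72 + 24)/6 = (-9 - 9*V) - sqrt(96)/6 = (-9 - 9*V) - 4*sqrt(6)/6 = (-9 - 9*V) - 2*sqrt(6)/3 = -9 - 9*V - 2*sqrt(6)/3)
p*A(1) = -1556*(-9 - 9*1 - 2*sqrt(6)/3) = -1556*(-9 - 9 - 2*sqrt(6)/3) = -1556*(-18 - 2*sqrt(6)/3) = 28008 + 3112*sqrt(6)/3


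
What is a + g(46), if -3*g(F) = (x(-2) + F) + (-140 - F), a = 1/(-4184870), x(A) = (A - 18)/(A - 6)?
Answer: 287709811/6277305 ≈ 45.833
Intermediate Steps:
x(A) = (-18 + A)/(-6 + A)
a = -1/4184870 ≈ -2.3896e-7
g(F) = 275/6 (g(F) = -(((-18 - 2)/(-6 - 2) + F) + (-140 - F))/3 = -((-20/(-8) + F) + (-140 - F))/3 = -((-⅛*(-20) + F) + (-140 - F))/3 = -((5/2 + F) + (-140 - F))/3 = -⅓*(-275/2) = 275/6)
a + g(46) = -1/4184870 + 275/6 = 287709811/6277305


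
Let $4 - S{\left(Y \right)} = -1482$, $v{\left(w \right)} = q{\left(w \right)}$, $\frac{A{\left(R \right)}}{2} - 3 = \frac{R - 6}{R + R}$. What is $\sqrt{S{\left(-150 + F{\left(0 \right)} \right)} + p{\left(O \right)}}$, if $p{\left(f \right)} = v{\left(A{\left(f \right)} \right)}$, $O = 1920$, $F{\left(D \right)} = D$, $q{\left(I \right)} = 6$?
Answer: $2 \sqrt{373} \approx 38.626$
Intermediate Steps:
$A{\left(R \right)} = 6 + \frac{-6 + R}{R}$ ($A{\left(R \right)} = 6 + 2 \frac{R - 6}{R + R} = 6 + 2 \frac{-6 + R}{2 R} = 6 + \frac{-6 + R}{R}$)
$v{\left(w \right)} = 6$
$S{\left(Y \right)} = 1486$ ($S{\left(Y \right)} = 4 - -1482 = 4 + 1482 = 1486$)
$p{\left(f \right)} = 6$
$\sqrt{S{\left(-150 + F{\left(0 \right)} \right)} + p{\left(O \right)}} = \sqrt{1486 + 6} = \sqrt{1492} = 2 \sqrt{373}$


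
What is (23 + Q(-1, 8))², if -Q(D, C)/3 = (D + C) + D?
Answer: 25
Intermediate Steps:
Q(D, C) = -6*D - 3*C (Q(D, C) = -3*((D + C) + D) = -3*((C + D) + D) = -3*(C + 2*D) = -6*D - 3*C)
(23 + Q(-1, 8))² = (23 + (-6*(-1) - 3*8))² = (23 + (6 - 24))² = (23 - 18)² = 5² = 25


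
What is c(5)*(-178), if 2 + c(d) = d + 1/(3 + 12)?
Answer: -8188/15 ≈ -545.87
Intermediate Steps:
c(d) = -29/15 + d (c(d) = -2 + (d + 1/(3 + 12)) = -2 + (d + 1/15) = -2 + (1/15 + d) = -29/15 + d)
c(5)*(-178) = (-29/15 + 5)*(-178) = (46/15)*(-178) = -8188/15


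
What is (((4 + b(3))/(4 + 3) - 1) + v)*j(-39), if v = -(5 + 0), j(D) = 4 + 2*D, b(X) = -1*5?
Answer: 3182/7 ≈ 454.57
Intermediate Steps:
b(X) = -5
v = -5 (v = -1*5 = -5)
(((4 + b(3))/(4 + 3) - 1) + v)*j(-39) = (((4 - 5)/(4 + 3) - 1) - 5)*(4 + 2*(-39)) = ((-1/7 - 1) - 5)*(4 - 78) = ((-1*⅐ - 1) - 5)*(-74) = ((-⅐ - 1) - 5)*(-74) = (-8/7 - 5)*(-74) = -43/7*(-74) = 3182/7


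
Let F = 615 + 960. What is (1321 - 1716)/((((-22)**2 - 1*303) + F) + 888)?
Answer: -395/2644 ≈ -0.14939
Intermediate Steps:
F = 1575
(1321 - 1716)/((((-22)**2 - 1*303) + F) + 888) = (1321 - 1716)/((((-22)**2 - 1*303) + 1575) + 888) = -395/(((484 - 303) + 1575) + 888) = -395/((181 + 1575) + 888) = -395/(1756 + 888) = -395/2644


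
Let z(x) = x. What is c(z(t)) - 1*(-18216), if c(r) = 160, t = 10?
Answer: 18376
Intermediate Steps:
c(z(t)) - 1*(-18216) = 160 - 1*(-18216) = 160 + 18216 = 18376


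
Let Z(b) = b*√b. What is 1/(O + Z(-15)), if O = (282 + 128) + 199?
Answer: 203/124752 + 5*I*√15/124752 ≈ 0.0016272 + 0.00015523*I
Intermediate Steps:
Z(b) = b^(3/2)
O = 609 (O = 410 + 199 = 609)
1/(O + Z(-15)) = 1/(609 + (-15)^(3/2)) = 1/(609 - 15*I*√15)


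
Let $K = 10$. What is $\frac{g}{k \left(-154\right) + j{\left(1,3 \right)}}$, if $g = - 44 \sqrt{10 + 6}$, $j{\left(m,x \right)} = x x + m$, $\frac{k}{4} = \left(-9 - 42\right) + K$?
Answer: $- \frac{88}{12633} \approx -0.0069659$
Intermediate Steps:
$k = -164$ ($k = 4 \left(\left(-9 - 42\right) + 10\right) = 4 \left(-51 + 10\right) = 4 \left(-41\right) = -164$)
$j{\left(m,x \right)} = m + x^{2}$ ($j{\left(m,x \right)} = x^{2} + m = m + x^{2}$)
$g = -176$ ($g = - 44 \sqrt{16} = \left(-44\right) 4 = -176$)
$\frac{g}{k \left(-154\right) + j{\left(1,3 \right)}} = - \frac{176}{\left(-164\right) \left(-154\right) + \left(1 + 3^{2}\right)} = - \frac{176}{25256 + \left(1 + 9\right)} = - \frac{176}{25256 + 10} = - \frac{176}{25266} = \left(-176\right) \frac{1}{25266} = - \frac{88}{12633}$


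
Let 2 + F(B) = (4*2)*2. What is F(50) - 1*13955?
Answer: -13941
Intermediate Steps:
F(B) = 14 (F(B) = -2 + (4*2)*2 = -2 + 8*2 = -2 + 16 = 14)
F(50) - 1*13955 = 14 - 1*13955 = 14 - 13955 = -13941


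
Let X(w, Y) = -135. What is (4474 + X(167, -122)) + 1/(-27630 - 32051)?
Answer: 258955858/59681 ≈ 4339.0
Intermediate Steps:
(4474 + X(167, -122)) + 1/(-27630 - 32051) = (4474 - 135) + 1/(-27630 - 32051) = 4339 + 1/(-59681) = 4339 - 1/59681 = 258955858/59681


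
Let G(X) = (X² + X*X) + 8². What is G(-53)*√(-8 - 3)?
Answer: 5682*I*√11 ≈ 18845.0*I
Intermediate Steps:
G(X) = 64 + 2*X² (G(X) = (X² + X²) + 64 = 2*X² + 64 = 64 + 2*X²)
G(-53)*√(-8 - 3) = (64 + 2*(-53)²)*√(-8 - 3) = (64 + 2*2809)*√(-11) = (64 + 5618)*(I*√11) = 5682*(I*√11) = 5682*I*√11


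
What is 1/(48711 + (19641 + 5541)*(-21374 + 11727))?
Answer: -1/242882043 ≈ -4.1172e-9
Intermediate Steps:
1/(48711 + (19641 + 5541)*(-21374 + 11727)) = 1/(48711 + 25182*(-9647)) = 1/(48711 - 242930754) = 1/(-242882043) = -1/242882043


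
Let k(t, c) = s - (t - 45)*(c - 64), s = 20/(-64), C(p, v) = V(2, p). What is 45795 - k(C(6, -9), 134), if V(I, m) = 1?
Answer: 683445/16 ≈ 42715.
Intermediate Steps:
C(p, v) = 1
s = -5/16 (s = 20*(-1/64) = -5/16 ≈ -0.31250)
k(t, c) = -5/16 - (-64 + c)*(-45 + t) (k(t, c) = -5/16 - (t - 45)*(c - 64) = -5/16 - (-45 + t)*(-64 + c) = -5/16 - (-64 + c)*(-45 + t))
45795 - k(C(6, -9), 134) = 45795 - (-46085/16 + 45*134 + 64*1 - 1*134*1) = 45795 - (-46085/16 + 6030 + 64 - 134) = 45795 - 1*49275/16 = 45795 - 49275/16 = 683445/16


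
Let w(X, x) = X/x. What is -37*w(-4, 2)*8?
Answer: 592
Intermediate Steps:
-37*w(-4, 2)*8 = -(-148)/2*8 = -37*(-2)*8 = 74*8 = 592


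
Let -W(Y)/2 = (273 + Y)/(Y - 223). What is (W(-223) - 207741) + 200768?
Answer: -1554929/223 ≈ -6972.8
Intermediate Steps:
W(Y) = -2*(273 + Y)/(-223 + Y) (W(Y) = -2*(273 + Y)/(Y - 223) = -2*(273 + Y)/(-223 + Y))
(W(-223) - 207741) + 200768 = (2*(-273 - 1*(-223))/(-223 - 223) - 207741) + 200768 = (2*(-273 + 223)/(-446) - 207741) + 200768 = (2*(-1/446)*(-50) - 207741) + 200768 = (50/223 - 207741) + 200768 = -46326193/223 + 200768 = -1554929/223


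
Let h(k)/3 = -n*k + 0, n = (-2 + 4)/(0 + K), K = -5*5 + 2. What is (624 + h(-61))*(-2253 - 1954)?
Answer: -58839102/23 ≈ -2.5582e+6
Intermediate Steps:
K = -23 (K = -25 + 2 = -23)
n = -2/23 (n = (-2 + 4)/(0 - 23) = 2/(-23) = 2*(-1/23) = -2/23 ≈ -0.086957)
h(k) = 6*k/23 (h(k) = 3*(-(-2)*k/23 + 0) = 3*(2*k/23 + 0) = 3*(2*k/23) = 6*k/23)
(624 + h(-61))*(-2253 - 1954) = (624 + (6/23)*(-61))*(-2253 - 1954) = (624 - 366/23)*(-4207) = (13986/23)*(-4207) = -58839102/23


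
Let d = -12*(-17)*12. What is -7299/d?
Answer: -811/272 ≈ -2.9816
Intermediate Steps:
d = 2448 (d = 204*12 = 2448)
-7299/d = -7299/2448 = -7299*1/2448 = -811/272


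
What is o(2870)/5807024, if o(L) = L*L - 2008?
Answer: 2058723/1451756 ≈ 1.4181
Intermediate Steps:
o(L) = -2008 + L**2 (o(L) = L**2 - 2008 = -2008 + L**2)
o(2870)/5807024 = (-2008 + 2870**2)/5807024 = (-2008 + 8236900)*(1/5807024) = 8234892*(1/5807024) = 2058723/1451756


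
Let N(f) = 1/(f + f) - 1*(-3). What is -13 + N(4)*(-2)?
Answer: -77/4 ≈ -19.250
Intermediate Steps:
N(f) = 3 + 1/(2*f) (N(f) = 1/(2*f) + 3 = 3 + 1/(2*f))
-13 + N(4)*(-2) = -13 + (3 + (½)/4)*(-2) = -13 + (3 + (½)*(¼))*(-2) = -13 + (3 + ⅛)*(-2) = -13 + (25/8)*(-2) = -13 - 25/4 = -77/4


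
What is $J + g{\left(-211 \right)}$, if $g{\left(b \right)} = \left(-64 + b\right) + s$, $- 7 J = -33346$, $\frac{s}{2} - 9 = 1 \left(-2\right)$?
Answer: $\frac{31519}{7} \approx 4502.7$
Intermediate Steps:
$s = 14$ ($s = 18 + 2 \cdot 1 \left(-2\right) = 18 + 2 \left(-2\right) = 18 - 4 = 14$)
$J = \frac{33346}{7}$ ($J = \left(- \frac{1}{7}\right) \left(-33346\right) = \frac{33346}{7} \approx 4763.7$)
$g{\left(b \right)} = -50 + b$ ($g{\left(b \right)} = \left(-64 + b\right) + 14 = -50 + b$)
$J + g{\left(-211 \right)} = \frac{33346}{7} - 261 = \frac{31519}{7}$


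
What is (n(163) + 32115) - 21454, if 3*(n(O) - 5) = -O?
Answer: 31835/3 ≈ 10612.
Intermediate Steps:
n(O) = 5 - O/3 (n(O) = 5 + (-O)/3 = 5 - O/3)
(n(163) + 32115) - 21454 = ((5 - 1/3*163) + 32115) - 21454 = ((5 - 163/3) + 32115) - 21454 = (-148/3 + 32115) - 21454 = 96197/3 - 21454 = 31835/3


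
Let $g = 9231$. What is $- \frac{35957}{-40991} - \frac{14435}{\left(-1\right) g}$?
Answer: $\frac{923624152}{378387921} \approx 2.4409$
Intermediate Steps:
$- \frac{35957}{-40991} - \frac{14435}{\left(-1\right) g} = - \frac{35957}{-40991} - \frac{14435}{\left(-1\right) 9231} = \left(-35957\right) \left(- \frac{1}{40991}\right) - \frac{14435}{-9231} = \frac{35957}{40991} - - \frac{14435}{9231} = \frac{35957}{40991} + \frac{14435}{9231} = \frac{923624152}{378387921}$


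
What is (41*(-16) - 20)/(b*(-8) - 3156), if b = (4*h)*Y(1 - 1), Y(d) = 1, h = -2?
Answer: 169/773 ≈ 0.21863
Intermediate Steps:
b = -8 (b = (4*(-2))*1 = -8*1 = -8)
(41*(-16) - 20)/(b*(-8) - 3156) = (41*(-16) - 20)/(-8*(-8) - 3156) = (-656 - 20)/(64 - 3156) = -676/(-3092) = -676*(-1/3092) = 169/773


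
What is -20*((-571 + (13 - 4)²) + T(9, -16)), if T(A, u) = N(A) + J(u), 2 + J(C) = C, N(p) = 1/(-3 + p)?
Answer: 30470/3 ≈ 10157.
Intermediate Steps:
J(C) = -2 + C
T(A, u) = -2 + u + 1/(-3 + A) (T(A, u) = 1/(-3 + A) + (-2 + u) = -2 + u + 1/(-3 + A))
-20*((-571 + (13 - 4)²) + T(9, -16)) = -20*((-571 + (13 - 4)²) + (1 + (-3 + 9)*(-2 - 16))/(-3 + 9)) = -20*((-571 + 9²) + (1 + 6*(-18))/6) = -20*((-571 + 81) + (1 - 108)/6) = -20*(-490 + (⅙)*(-107)) = -20*(-490 - 107/6) = -20*(-3047/6) = 30470/3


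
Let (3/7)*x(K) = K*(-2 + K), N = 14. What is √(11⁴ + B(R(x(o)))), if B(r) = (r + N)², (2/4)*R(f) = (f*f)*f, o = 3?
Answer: √504641 ≈ 710.38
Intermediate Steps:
x(K) = 7*K*(-2 + K)/3 (x(K) = 7*(K*(-2 + K))/3 = 7*K*(-2 + K)/3)
R(f) = 2*f³ (R(f) = 2*((f*f)*f) = 2*(f²*f) = 2*f³)
B(r) = (14 + r)² (B(r) = (r + 14)² = (14 + r)²)
√(11⁴ + B(R(x(o)))) = √(11⁴ + (14 + 2*((7/3)*3*(-2 + 3))³)²) = √(14641 + (14 + 2*((7/3)*3*1)³)²) = √(14641 + (14 + 2*7³)²) = √(14641 + (14 + 2*343)²) = √(14641 + (14 + 686)²) = √(14641 + 700²) = √(14641 + 490000) = √504641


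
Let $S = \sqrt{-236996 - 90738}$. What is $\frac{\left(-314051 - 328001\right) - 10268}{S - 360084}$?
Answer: $\frac{23488999488}{12966081479} + \frac{65232 i \sqrt{327734}}{12966081479} \approx 1.8116 + 0.0028801 i$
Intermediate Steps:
$S = i \sqrt{327734}$ ($S = \sqrt{-327734} = i \sqrt{327734} \approx 572.48 i$)
$\frac{\left(-314051 - 328001\right) - 10268}{S - 360084} = \frac{\left(-314051 - 328001\right) - 10268}{i \sqrt{327734} - 360084} = \frac{-642052 - 10268}{-360084 + i \sqrt{327734}} = - \frac{652320}{-360084 + i \sqrt{327734}}$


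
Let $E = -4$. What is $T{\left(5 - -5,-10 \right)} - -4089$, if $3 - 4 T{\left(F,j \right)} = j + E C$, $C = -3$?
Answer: $\frac{16357}{4} \approx 4089.3$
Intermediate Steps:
$T{\left(F,j \right)} = - \frac{9}{4} - \frac{j}{4}$ ($T{\left(F,j \right)} = \frac{3}{4} - \frac{j - -12}{4} = \frac{3}{4} - \frac{j + 12}{4} = \frac{3}{4} - \frac{12 + j}{4} = \frac{3}{4} - \left(3 + \frac{j}{4}\right) = - \frac{9}{4} - \frac{j}{4}$)
$T{\left(5 - -5,-10 \right)} - -4089 = \left(- \frac{9}{4} - - \frac{5}{2}\right) - -4089 = \left(- \frac{9}{4} + \frac{5}{2}\right) + 4089 = \frac{1}{4} + 4089 = \frac{16357}{4}$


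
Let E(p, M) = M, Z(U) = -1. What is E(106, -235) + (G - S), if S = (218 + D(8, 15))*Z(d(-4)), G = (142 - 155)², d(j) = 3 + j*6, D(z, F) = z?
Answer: 160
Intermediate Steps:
d(j) = 3 + 6*j
G = 169 (G = (-13)² = 169)
S = -226 (S = (218 + 8)*(-1) = 226*(-1) = -226)
E(106, -235) + (G - S) = -235 + (169 - 1*(-226)) = -235 + (169 + 226) = -235 + 395 = 160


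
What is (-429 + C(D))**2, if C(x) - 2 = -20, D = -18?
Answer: 199809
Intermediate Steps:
C(x) = -18 (C(x) = 2 - 20 = -18)
(-429 + C(D))**2 = (-429 - 18)**2 = (-447)**2 = 199809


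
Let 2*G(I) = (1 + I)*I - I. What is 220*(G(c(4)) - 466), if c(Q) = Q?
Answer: -100760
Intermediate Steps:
G(I) = -I/2 + I*(1 + I)/2 (G(I) = ((1 + I)*I - I)/2 = (I*(1 + I) - I)/2 = (-I + I*(1 + I))/2 = -I/2 + I*(1 + I)/2)
220*(G(c(4)) - 466) = 220*((½)*4² - 466) = 220*((½)*16 - 466) = 220*(8 - 466) = 220*(-458) = -100760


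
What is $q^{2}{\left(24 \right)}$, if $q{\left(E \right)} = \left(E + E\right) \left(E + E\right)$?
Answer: $5308416$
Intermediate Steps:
$q{\left(E \right)} = 4 E^{2}$ ($q{\left(E \right)} = 2 E 2 E = 4 E^{2}$)
$q^{2}{\left(24 \right)} = \left(4 \cdot 24^{2}\right)^{2} = \left(4 \cdot 576\right)^{2} = 2304^{2} = 5308416$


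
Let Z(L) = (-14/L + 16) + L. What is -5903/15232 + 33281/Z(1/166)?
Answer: -86413006553/5835790464 ≈ -14.807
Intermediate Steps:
Z(L) = 16 + L - 14/L (Z(L) = (16 - 14/L) + L = 16 + L - 14/L)
-5903/15232 + 33281/Z(1/166) = -5903/15232 + 33281/(16 + 1/166 - 14/(1/166)) = -5903*1/15232 + 33281/(16 + 1/166 - 14/1/166) = -5903/15232 + 33281/(16 + 1/166 - 14*166) = -5903/15232 + 33281/(16 + 1/166 - 2324) = -5903/15232 + 33281/(-383127/166) = -5903/15232 + 33281*(-166/383127) = -5903/15232 - 5524646/383127 = -86413006553/5835790464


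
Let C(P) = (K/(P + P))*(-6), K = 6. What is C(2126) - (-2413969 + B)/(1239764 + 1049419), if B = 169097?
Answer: 2365696289/2433401529 ≈ 0.97218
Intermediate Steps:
C(P) = -18/P (C(P) = (6/(P + P))*(-6) = (6/(2*P))*(-6) = ((1/(2*P))*6)*(-6) = (3/P)*(-6) = -18/P)
C(2126) - (-2413969 + B)/(1239764 + 1049419) = -18/2126 - (-2413969 + 169097)/(1239764 + 1049419) = -18*1/2126 - (-2244872)/2289183 = -9/1063 - (-2244872)/2289183 = -9/1063 - 1*(-2244872/2289183) = -9/1063 + 2244872/2289183 = 2365696289/2433401529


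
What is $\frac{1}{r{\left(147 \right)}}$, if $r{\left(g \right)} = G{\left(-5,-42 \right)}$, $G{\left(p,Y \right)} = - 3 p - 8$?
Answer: $\frac{1}{7} \approx 0.14286$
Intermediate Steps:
$G{\left(p,Y \right)} = -8 - 3 p$
$r{\left(g \right)} = 7$ ($r{\left(g \right)} = -8 - -15 = -8 + 15 = 7$)
$\frac{1}{r{\left(147 \right)}} = \frac{1}{7}$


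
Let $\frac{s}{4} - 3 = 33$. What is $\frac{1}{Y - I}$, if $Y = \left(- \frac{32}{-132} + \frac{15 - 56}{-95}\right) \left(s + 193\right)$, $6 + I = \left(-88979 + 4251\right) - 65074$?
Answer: $\frac{3135}{470360161} \approx 6.6651 \cdot 10^{-6}$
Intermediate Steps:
$s = 144$ ($s = 12 + 4 \cdot 33 = 12 + 132 = 144$)
$I = -149808$ ($I = -6 + \left(\left(-88979 + 4251\right) - 65074\right) = -6 - 149802 = -149808$)
$Y = \frac{712081}{3135}$ ($Y = \left(- \frac{32}{-132} + \frac{15 - 56}{-95}\right) \left(144 + 193\right) = \left(\left(-32\right) \left(- \frac{1}{132}\right) - - \frac{41}{95}\right) 337 = \left(\frac{8}{33} + \frac{41}{95}\right) 337 = \frac{2113}{3135} \cdot 337 = \frac{712081}{3135} \approx 227.14$)
$\frac{1}{Y - I} = \frac{1}{\frac{712081}{3135} - -149808} = \frac{1}{\frac{712081}{3135} + 149808} = \frac{1}{\frac{470360161}{3135}} = \frac{3135}{470360161}$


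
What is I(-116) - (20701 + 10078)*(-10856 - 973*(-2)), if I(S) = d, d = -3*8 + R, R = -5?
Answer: 274240861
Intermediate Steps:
d = -29 (d = -3*8 - 5 = -24 - 5 = -29)
I(S) = -29
I(-116) - (20701 + 10078)*(-10856 - 973*(-2)) = -29 - (20701 + 10078)*(-10856 - 973*(-2)) = -29 - 30779*(-10856 + 1946) = -29 - 30779*(-8910) = -29 - 1*(-274240890) = -29 + 274240890 = 274240861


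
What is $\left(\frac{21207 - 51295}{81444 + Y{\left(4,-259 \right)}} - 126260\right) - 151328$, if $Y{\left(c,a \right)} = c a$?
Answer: $- \frac{2790040749}{10051} \approx -2.7759 \cdot 10^{5}$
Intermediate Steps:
$Y{\left(c,a \right)} = a c$
$\left(\frac{21207 - 51295}{81444 + Y{\left(4,-259 \right)}} - 126260\right) - 151328 = \left(\frac{21207 - 51295}{81444 - 1036} - 126260\right) - 151328 = \left(- \frac{30088}{81444 - 1036} - 126260\right) - 151328 = \left(- \frac{30088}{80408} - 126260\right) - 151328 = \left(\left(-30088\right) \frac{1}{80408} - 126260\right) - 151328 = \left(- \frac{3761}{10051} - 126260\right) - 151328 = - \frac{1269043021}{10051} - 151328 = - \frac{2790040749}{10051}$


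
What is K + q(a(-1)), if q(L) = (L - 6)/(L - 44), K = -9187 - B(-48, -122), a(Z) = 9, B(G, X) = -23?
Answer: -320743/35 ≈ -9164.1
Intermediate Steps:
K = -9164 (K = -9187 - 1*(-23) = -9187 + 23 = -9164)
q(L) = (-6 + L)/(-44 + L)
K + q(a(-1)) = -9164 + (-6 + 9)/(-44 + 9) = -9164 + 3/(-35) = -9164 - 1/35*3 = -9164 - 3/35 = -320743/35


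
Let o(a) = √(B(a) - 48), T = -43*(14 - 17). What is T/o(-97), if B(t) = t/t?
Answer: -129*I*√47/47 ≈ -18.817*I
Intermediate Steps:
B(t) = 1
T = 129 (T = -43*(-3) = 129)
o(a) = I*√47 (o(a) = √(1 - 48) = √(-47) = I*√47)
T/o(-97) = 129/((I*√47)) = 129*(-I*√47/47) = -129*I*√47/47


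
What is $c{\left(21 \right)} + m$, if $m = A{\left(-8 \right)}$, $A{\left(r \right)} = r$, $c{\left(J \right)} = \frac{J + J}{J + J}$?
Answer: $-7$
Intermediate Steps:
$c{\left(J \right)} = 1$ ($c{\left(J \right)} = \frac{2 J}{2 J} = 2 J \frac{1}{2 J} = 1$)
$m = -8$
$c{\left(21 \right)} + m = 1 - 8 = -7$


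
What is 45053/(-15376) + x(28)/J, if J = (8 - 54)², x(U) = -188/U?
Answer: -167011927/56937328 ≈ -2.9333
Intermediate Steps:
J = 2116 (J = (-46)² = 2116)
45053/(-15376) + x(28)/J = 45053/(-15376) - 188/28/2116 = 45053*(-1/15376) - 188*1/28*(1/2116) = -45053/15376 - 47/7*1/2116 = -45053/15376 - 47/14812 = -167011927/56937328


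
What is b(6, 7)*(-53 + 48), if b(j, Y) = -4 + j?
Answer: -10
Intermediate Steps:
b(6, 7)*(-53 + 48) = (-4 + 6)*(-53 + 48) = 2*(-5) = -10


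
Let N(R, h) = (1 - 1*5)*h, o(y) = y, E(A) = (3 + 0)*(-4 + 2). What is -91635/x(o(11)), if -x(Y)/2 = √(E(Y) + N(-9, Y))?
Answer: -18327*I*√2/4 ≈ -6479.6*I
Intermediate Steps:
E(A) = -6 (E(A) = 3*(-2) = -6)
N(R, h) = -4*h (N(R, h) = (1 - 5)*h = -4*h)
x(Y) = -2*√(-6 - 4*Y)
-91635/x(o(11)) = -91635*(-1/(2*√(-6 - 4*11))) = -91635*(-1/(2*√(-6 - 44))) = -91635*I*√2/20 = -18327*I*√2/4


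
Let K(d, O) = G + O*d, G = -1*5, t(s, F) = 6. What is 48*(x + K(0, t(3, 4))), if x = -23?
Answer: -1344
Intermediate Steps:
G = -5
K(d, O) = -5 + O*d
48*(x + K(0, t(3, 4))) = 48*(-23 + (-5 + 6*0)) = 48*(-23 + (-5 + 0)) = 48*(-23 - 5) = 48*(-28) = -1344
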